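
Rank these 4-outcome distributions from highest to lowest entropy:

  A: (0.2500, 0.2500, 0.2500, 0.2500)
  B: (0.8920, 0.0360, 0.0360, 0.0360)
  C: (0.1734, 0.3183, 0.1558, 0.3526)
A > C > B

Key insight: Entropy is maximized by uniform distributions and minimized by concentrated distributions.

- Uniform distributions have maximum entropy log₂(4) = 2.0000 bits
- The more "peaked" or concentrated a distribution, the lower its entropy

Entropies:
  H(A) = 2.0000 bits
  H(B) = 0.6650 bits
  H(C) = 1.9121 bits

Ranking: A > C > B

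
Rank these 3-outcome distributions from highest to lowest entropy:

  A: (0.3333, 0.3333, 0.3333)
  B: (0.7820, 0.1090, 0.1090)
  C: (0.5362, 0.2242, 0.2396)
A > C > B

Key insight: Entropy is maximized by uniform distributions and minimized by concentrated distributions.

- Uniform distributions have maximum entropy log₂(3) = 1.5850 bits
- The more "peaked" or concentrated a distribution, the lower its entropy

Entropies:
  H(A) = 1.5850 bits
  H(B) = 0.9745 bits
  H(C) = 1.4596 bits

Ranking: A > C > B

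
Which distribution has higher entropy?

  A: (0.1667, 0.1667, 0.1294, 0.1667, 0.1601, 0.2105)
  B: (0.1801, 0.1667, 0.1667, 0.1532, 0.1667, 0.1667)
B

Both distributions are close to uniform, making this a harder comparison.

H(A) = 2.5706 bits
H(B) = 2.5834 bits

The distribution closer to uniform has higher entropy.
Answer: B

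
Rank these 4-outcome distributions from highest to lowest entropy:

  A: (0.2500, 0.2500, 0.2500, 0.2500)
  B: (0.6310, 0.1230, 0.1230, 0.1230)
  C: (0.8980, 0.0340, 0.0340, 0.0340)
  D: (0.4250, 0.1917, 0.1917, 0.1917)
A > D > B > C

Key insight: Entropy is maximized by uniform distributions and minimized by concentrated distributions.

Entropies:
  H(A) = 2.0000 bits
  H(B) = 1.5348 bits
  H(C) = 0.6370 bits
  H(D) = 1.8951 bits

Ranking: A > D > B > C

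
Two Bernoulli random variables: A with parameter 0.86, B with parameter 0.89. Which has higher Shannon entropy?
A

For binary distributions, entropy is maximized at p=0.5 and decreases as p moves toward 0 or 1.

H(A) = H(0.86) = 0.5842 bits
H(B) = H(0.89) = 0.4999 bits

Distribution A (p=0.86) is closer to uniform (p=0.5), so it has higher entropy.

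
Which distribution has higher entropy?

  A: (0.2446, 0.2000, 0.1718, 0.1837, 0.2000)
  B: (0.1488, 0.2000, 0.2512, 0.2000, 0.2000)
A

Both distributions are close to uniform, making this a harder comparison.

H(A) = 2.3112 bits
H(B) = 2.3028 bits

The distribution closer to uniform has higher entropy.
Answer: A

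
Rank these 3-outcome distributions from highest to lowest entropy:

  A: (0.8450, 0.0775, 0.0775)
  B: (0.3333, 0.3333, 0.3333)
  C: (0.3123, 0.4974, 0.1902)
B > C > A

Key insight: Entropy is maximized by uniform distributions and minimized by concentrated distributions.

- Uniform distributions have maximum entropy log₂(3) = 1.5850 bits
- The more "peaked" or concentrated a distribution, the lower its entropy

Entropies:
  H(A) = 0.7772 bits
  H(B) = 1.5850 bits
  H(C) = 1.4809 bits

Ranking: B > C > A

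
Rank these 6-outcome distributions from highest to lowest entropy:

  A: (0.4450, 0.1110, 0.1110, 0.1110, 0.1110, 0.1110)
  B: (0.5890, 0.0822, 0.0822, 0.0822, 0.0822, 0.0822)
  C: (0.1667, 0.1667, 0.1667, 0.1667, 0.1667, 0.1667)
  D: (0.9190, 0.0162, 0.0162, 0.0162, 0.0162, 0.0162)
C > A > B > D

Key insight: Entropy is maximized by uniform distributions and minimized by concentrated distributions.

Entropies:
  H(A) = 2.2799 bits
  H(B) = 1.9313 bits
  H(C) = 2.5850 bits
  H(D) = 0.5938 bits

Ranking: C > A > B > D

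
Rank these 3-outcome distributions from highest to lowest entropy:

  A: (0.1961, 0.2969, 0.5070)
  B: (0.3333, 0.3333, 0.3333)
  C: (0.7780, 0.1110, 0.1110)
B > A > C

Key insight: Entropy is maximized by uniform distributions and minimized by concentrated distributions.

- Uniform distributions have maximum entropy log₂(3) = 1.5850 bits
- The more "peaked" or concentrated a distribution, the lower its entropy

Entropies:
  H(A) = 1.4779 bits
  H(B) = 1.5850 bits
  H(C) = 0.9858 bits

Ranking: B > A > C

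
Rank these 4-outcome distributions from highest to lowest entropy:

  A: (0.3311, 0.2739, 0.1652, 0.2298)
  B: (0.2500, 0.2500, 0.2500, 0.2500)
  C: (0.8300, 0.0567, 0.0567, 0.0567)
B > A > C

Key insight: Entropy is maximized by uniform distributions and minimized by concentrated distributions.

- Uniform distributions have maximum entropy log₂(4) = 2.0000 bits
- The more "peaked" or concentrated a distribution, the lower its entropy

Entropies:
  H(A) = 1.9563 bits
  H(B) = 2.0000 bits
  H(C) = 0.9271 bits

Ranking: B > A > C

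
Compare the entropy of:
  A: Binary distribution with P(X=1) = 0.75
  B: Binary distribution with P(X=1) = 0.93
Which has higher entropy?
A

For binary distributions, entropy is maximized at p=0.5 and decreases as p moves toward 0 or 1.

H(A) = H(0.75) = 0.8113 bits
H(B) = H(0.93) = 0.3659 bits

Distribution A (p=0.75) is closer to uniform (p=0.5), so it has higher entropy.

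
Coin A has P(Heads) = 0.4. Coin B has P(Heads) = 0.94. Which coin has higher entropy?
A

For binary distributions, entropy is maximized at p=0.5 and decreases as p moves toward 0 or 1.

H(A) = H(0.4) = 0.9710 bits
H(B) = H(0.94) = 0.3274 bits

Distribution A (p=0.4) is closer to uniform (p=0.5), so it has higher entropy.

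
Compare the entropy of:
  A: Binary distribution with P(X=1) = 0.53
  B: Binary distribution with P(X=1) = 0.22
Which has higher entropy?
A

For binary distributions, entropy is maximized at p=0.5 and decreases as p moves toward 0 or 1.

H(A) = H(0.53) = 0.9974 bits
H(B) = H(0.22) = 0.7602 bits

Distribution A (p=0.53) is closer to uniform (p=0.5), so it has higher entropy.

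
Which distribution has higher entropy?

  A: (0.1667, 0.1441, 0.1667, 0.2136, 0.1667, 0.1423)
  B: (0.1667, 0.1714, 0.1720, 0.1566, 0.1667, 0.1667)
B

Both distributions are close to uniform, making this a harder comparison.

H(A) = 2.5712 bits
H(B) = 2.5843 bits

The distribution closer to uniform has higher entropy.
Answer: B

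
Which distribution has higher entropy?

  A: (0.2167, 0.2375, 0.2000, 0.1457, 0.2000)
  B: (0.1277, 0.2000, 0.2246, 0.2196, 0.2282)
A

Both distributions are close to uniform, making this a harder comparison.

H(A) = 2.3044 bits
H(B) = 2.2941 bits

The distribution closer to uniform has higher entropy.
Answer: A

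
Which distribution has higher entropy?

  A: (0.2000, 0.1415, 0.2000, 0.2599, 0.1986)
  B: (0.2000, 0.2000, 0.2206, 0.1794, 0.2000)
B

Both distributions are close to uniform, making this a harder comparison.

H(A) = 2.2963 bits
H(B) = 2.3189 bits

The distribution closer to uniform has higher entropy.
Answer: B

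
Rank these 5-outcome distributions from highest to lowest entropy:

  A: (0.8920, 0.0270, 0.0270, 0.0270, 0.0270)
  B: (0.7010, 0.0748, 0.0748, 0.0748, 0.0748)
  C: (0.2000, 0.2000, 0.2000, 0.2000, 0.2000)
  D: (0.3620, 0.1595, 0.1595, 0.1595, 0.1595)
C > D > B > A

Key insight: Entropy is maximized by uniform distributions and minimized by concentrated distributions.

Entropies:
  H(A) = 0.7099 bits
  H(B) = 1.4781 bits
  H(C) = 2.3219 bits
  H(D) = 2.2203 bits

Ranking: C > D > B > A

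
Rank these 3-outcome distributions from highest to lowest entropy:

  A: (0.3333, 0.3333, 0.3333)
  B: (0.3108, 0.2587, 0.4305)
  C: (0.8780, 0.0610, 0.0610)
A > B > C

Key insight: Entropy is maximized by uniform distributions and minimized by concentrated distributions.

- Uniform distributions have maximum entropy log₂(3) = 1.5850 bits
- The more "peaked" or concentrated a distribution, the lower its entropy

Entropies:
  H(A) = 1.5850 bits
  H(B) = 1.5521 bits
  H(C) = 0.6571 bits

Ranking: A > B > C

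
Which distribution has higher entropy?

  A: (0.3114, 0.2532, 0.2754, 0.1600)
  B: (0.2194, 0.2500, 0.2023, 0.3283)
B

Both distributions are close to uniform, making this a harder comparison.

H(A) = 1.9613 bits
H(B) = 1.9741 bits

The distribution closer to uniform has higher entropy.
Answer: B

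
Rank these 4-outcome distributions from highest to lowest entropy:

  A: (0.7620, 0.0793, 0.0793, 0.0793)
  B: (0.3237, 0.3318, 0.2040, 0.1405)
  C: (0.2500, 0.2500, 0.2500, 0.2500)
C > B > A

Key insight: Entropy is maximized by uniform distributions and minimized by concentrated distributions.

- Uniform distributions have maximum entropy log₂(4) = 2.0000 bits
- The more "peaked" or concentrated a distribution, the lower its entropy

Entropies:
  H(A) = 1.1689 bits
  H(B) = 1.9205 bits
  H(C) = 2.0000 bits

Ranking: C > B > A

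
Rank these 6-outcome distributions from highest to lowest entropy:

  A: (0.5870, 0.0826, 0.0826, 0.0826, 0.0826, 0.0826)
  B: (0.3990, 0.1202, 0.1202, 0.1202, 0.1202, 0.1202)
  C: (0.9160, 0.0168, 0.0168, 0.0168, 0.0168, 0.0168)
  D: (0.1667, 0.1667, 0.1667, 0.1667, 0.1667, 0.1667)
D > B > A > C

Key insight: Entropy is maximized by uniform distributions and minimized by concentrated distributions.

Entropies:
  H(A) = 1.9370 bits
  H(B) = 2.3658 bits
  H(C) = 0.6112 bits
  H(D) = 2.5850 bits

Ranking: D > B > A > C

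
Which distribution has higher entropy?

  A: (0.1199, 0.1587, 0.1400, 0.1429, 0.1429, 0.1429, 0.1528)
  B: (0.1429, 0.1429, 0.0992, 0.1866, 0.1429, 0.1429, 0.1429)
A

Both distributions are close to uniform, making this a harder comparison.

H(A) = 2.8028 bits
H(B) = 2.7878 bits

The distribution closer to uniform has higher entropy.
Answer: A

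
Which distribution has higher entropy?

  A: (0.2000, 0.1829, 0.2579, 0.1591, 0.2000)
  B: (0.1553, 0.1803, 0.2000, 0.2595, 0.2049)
A

Both distributions are close to uniform, making this a harder comparison.

H(A) = 2.3033 bits
H(B) = 2.3009 bits

The distribution closer to uniform has higher entropy.
Answer: A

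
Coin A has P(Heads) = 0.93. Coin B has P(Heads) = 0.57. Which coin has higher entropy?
B

For binary distributions, entropy is maximized at p=0.5 and decreases as p moves toward 0 or 1.

H(A) = H(0.93) = 0.3659 bits
H(B) = H(0.57) = 0.9858 bits

Distribution B (p=0.57) is closer to uniform (p=0.5), so it has higher entropy.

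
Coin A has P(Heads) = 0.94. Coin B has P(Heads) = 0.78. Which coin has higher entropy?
B

For binary distributions, entropy is maximized at p=0.5 and decreases as p moves toward 0 or 1.

H(A) = H(0.94) = 0.3274 bits
H(B) = H(0.78) = 0.7602 bits

Distribution B (p=0.78) is closer to uniform (p=0.5), so it has higher entropy.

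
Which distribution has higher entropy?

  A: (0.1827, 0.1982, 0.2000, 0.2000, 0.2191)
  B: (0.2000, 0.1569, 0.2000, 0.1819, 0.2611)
A

Both distributions are close to uniform, making this a harder comparison.

H(A) = 2.3195 bits
H(B) = 2.3012 bits

The distribution closer to uniform has higher entropy.
Answer: A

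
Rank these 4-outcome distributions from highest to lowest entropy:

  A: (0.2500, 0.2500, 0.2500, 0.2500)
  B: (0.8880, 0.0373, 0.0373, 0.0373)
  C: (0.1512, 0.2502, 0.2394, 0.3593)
A > C > B

Key insight: Entropy is maximized by uniform distributions and minimized by concentrated distributions.

- Uniform distributions have maximum entropy log₂(4) = 2.0000 bits
- The more "peaked" or concentrated a distribution, the lower its entropy

Entropies:
  H(A) = 2.0000 bits
  H(B) = 0.6834 bits
  H(C) = 1.9365 bits

Ranking: A > C > B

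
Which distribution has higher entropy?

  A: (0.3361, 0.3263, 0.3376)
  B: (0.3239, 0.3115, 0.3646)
A

Both distributions are close to uniform, making this a harder comparison.

H(A) = 1.5848 bits
H(B) = 1.5817 bits

The distribution closer to uniform has higher entropy.
Answer: A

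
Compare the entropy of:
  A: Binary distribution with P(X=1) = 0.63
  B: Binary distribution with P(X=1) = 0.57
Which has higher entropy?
B

For binary distributions, entropy is maximized at p=0.5 and decreases as p moves toward 0 or 1.

H(A) = H(0.63) = 0.9507 bits
H(B) = H(0.57) = 0.9858 bits

Distribution B (p=0.57) is closer to uniform (p=0.5), so it has higher entropy.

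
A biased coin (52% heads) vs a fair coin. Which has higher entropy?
Fair coin

The fair coin is uniform (p=0.5), maximizing binary entropy at 1 bit. The biased coin has H(0.52) ≈ 0.999 bits — its outcome is more predictable, so its entropy is lower.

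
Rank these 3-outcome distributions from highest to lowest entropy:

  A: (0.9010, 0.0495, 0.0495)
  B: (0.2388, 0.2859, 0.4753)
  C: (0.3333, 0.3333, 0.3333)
C > B > A

Key insight: Entropy is maximized by uniform distributions and minimized by concentrated distributions.

- Uniform distributions have maximum entropy log₂(3) = 1.5850 bits
- The more "peaked" or concentrated a distribution, the lower its entropy

Entropies:
  H(A) = 0.5648 bits
  H(B) = 1.5199 bits
  H(C) = 1.5850 bits

Ranking: C > B > A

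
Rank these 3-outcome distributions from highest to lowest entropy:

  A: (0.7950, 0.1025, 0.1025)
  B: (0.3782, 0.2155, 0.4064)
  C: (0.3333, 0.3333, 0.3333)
C > B > A

Key insight: Entropy is maximized by uniform distributions and minimized by concentrated distributions.

- Uniform distributions have maximum entropy log₂(3) = 1.5850 bits
- The more "peaked" or concentrated a distribution, the lower its entropy

Entropies:
  H(A) = 0.9368 bits
  H(B) = 1.5356 bits
  H(C) = 1.5850 bits

Ranking: C > B > A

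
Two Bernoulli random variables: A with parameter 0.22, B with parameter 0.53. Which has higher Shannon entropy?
B

For binary distributions, entropy is maximized at p=0.5 and decreases as p moves toward 0 or 1.

H(A) = H(0.22) = 0.7602 bits
H(B) = H(0.53) = 0.9974 bits

Distribution B (p=0.53) is closer to uniform (p=0.5), so it has higher entropy.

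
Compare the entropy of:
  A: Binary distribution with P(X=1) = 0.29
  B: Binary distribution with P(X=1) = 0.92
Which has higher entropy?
A

For binary distributions, entropy is maximized at p=0.5 and decreases as p moves toward 0 or 1.

H(A) = H(0.29) = 0.8687 bits
H(B) = H(0.92) = 0.4022 bits

Distribution A (p=0.29) is closer to uniform (p=0.5), so it has higher entropy.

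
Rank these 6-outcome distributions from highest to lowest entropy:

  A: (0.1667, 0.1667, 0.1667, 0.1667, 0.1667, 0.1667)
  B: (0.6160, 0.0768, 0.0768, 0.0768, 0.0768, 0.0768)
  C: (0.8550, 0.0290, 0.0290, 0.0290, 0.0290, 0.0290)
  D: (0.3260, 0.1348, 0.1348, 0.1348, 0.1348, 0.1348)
A > D > B > C

Key insight: Entropy is maximized by uniform distributions and minimized by concentrated distributions.

Entropies:
  H(A) = 2.5850 bits
  H(B) = 1.8524 bits
  H(C) = 0.9339 bits
  H(D) = 2.4758 bits

Ranking: A > D > B > C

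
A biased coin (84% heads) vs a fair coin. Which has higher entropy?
Fair coin

The fair coin is uniform (p=0.5), maximizing binary entropy at 1 bit. The biased coin has H(0.84) ≈ 0.634 bits — its outcome is more predictable, so its entropy is lower.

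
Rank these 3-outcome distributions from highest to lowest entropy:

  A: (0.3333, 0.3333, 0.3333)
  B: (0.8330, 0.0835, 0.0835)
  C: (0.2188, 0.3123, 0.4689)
A > C > B

Key insight: Entropy is maximized by uniform distributions and minimized by concentrated distributions.

- Uniform distributions have maximum entropy log₂(3) = 1.5850 bits
- The more "peaked" or concentrated a distribution, the lower its entropy

Entropies:
  H(A) = 1.5850 bits
  H(B) = 0.8178 bits
  H(C) = 1.5164 bits

Ranking: A > C > B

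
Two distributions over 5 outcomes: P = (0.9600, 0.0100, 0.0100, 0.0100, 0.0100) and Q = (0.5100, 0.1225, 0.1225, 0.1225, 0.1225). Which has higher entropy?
Q

P is highly concentrated on one outcome (96%), making it nearly deterministic. Q spreads its mass more evenly (max 51%). The more spread-out distribution has higher entropy: H(P) ≈ 0.322 bits, H(Q) ≈ 1.980 bits.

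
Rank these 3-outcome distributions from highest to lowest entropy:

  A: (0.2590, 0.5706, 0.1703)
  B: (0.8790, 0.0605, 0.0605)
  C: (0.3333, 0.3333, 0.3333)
C > A > B

Key insight: Entropy is maximized by uniform distributions and minimized by concentrated distributions.

- Uniform distributions have maximum entropy log₂(3) = 1.5850 bits
- The more "peaked" or concentrated a distribution, the lower its entropy

Entropies:
  H(A) = 1.4016 bits
  H(B) = 0.6532 bits
  H(C) = 1.5850 bits

Ranking: C > A > B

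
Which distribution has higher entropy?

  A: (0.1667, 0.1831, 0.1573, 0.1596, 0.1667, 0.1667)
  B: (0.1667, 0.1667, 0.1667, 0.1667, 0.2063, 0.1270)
A

Both distributions are close to uniform, making this a harder comparison.

H(A) = 2.5832 bits
H(B) = 2.5712 bits

The distribution closer to uniform has higher entropy.
Answer: A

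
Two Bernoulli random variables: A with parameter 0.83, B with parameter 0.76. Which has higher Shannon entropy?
B

For binary distributions, entropy is maximized at p=0.5 and decreases as p moves toward 0 or 1.

H(A) = H(0.83) = 0.6577 bits
H(B) = H(0.76) = 0.7950 bits

Distribution B (p=0.76) is closer to uniform (p=0.5), so it has higher entropy.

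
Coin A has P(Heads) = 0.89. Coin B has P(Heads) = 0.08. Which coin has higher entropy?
A

For binary distributions, entropy is maximized at p=0.5 and decreases as p moves toward 0 or 1.

H(A) = H(0.89) = 0.4999 bits
H(B) = H(0.08) = 0.4022 bits

Distribution A (p=0.89) is closer to uniform (p=0.5), so it has higher entropy.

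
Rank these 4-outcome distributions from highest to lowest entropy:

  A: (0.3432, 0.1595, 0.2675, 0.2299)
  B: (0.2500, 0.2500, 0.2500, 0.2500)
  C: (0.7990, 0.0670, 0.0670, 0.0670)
B > A > C

Key insight: Entropy is maximized by uniform distributions and minimized by concentrated distributions.

- Uniform distributions have maximum entropy log₂(4) = 2.0000 bits
- The more "peaked" or concentrated a distribution, the lower its entropy

Entropies:
  H(A) = 1.9484 bits
  H(B) = 2.0000 bits
  H(C) = 1.0425 bits

Ranking: B > A > C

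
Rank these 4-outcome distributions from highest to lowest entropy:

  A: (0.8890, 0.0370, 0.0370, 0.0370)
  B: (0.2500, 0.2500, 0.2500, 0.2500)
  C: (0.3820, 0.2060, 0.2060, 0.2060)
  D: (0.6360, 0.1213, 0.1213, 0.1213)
B > C > D > A

Key insight: Entropy is maximized by uniform distributions and minimized by concentrated distributions.

Entropies:
  H(A) = 0.6789 bits
  H(B) = 2.0000 bits
  H(C) = 1.9389 bits
  H(D) = 1.5229 bits

Ranking: B > C > D > A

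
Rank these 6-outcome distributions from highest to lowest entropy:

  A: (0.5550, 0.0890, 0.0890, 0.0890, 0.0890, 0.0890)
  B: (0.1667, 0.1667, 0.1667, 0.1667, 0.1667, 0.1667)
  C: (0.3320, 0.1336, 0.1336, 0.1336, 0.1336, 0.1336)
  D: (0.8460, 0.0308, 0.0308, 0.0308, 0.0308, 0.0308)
B > C > A > D

Key insight: Entropy is maximized by uniform distributions and minimized by concentrated distributions.

Entropies:
  H(A) = 2.0245 bits
  H(B) = 2.5850 bits
  H(C) = 2.4680 bits
  H(D) = 0.9773 bits

Ranking: B > C > A > D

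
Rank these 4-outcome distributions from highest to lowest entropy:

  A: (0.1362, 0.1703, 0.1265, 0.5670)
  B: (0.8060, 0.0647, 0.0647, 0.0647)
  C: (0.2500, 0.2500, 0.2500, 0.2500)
C > A > B

Key insight: Entropy is maximized by uniform distributions and minimized by concentrated distributions.

- Uniform distributions have maximum entropy log₂(4) = 2.0000 bits
- The more "peaked" or concentrated a distribution, the lower its entropy

Entropies:
  H(A) = 1.6682 bits
  H(B) = 1.0172 bits
  H(C) = 2.0000 bits

Ranking: C > A > B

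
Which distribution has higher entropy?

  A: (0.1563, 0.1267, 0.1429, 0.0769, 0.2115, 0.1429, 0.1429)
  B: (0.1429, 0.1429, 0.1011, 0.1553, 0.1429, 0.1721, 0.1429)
B

Both distributions are close to uniform, making this a harder comparison.

H(A) = 2.7579 bits
H(B) = 2.7927 bits

The distribution closer to uniform has higher entropy.
Answer: B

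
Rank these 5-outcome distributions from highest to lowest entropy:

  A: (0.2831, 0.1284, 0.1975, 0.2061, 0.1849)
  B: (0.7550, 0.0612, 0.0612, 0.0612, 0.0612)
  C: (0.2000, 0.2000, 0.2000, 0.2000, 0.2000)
C > A > B

Key insight: Entropy is maximized by uniform distributions and minimized by concentrated distributions.

- Uniform distributions have maximum entropy log₂(5) = 2.3219 bits
- The more "peaked" or concentrated a distribution, the lower its entropy

Entropies:
  H(A) = 2.2777 bits
  H(B) = 1.2933 bits
  H(C) = 2.3219 bits

Ranking: C > A > B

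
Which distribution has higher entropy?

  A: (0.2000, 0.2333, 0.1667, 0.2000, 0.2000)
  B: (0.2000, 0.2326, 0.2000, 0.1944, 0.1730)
B

Both distributions are close to uniform, making this a harder comparison.

H(A) = 2.3139 bits
H(B) = 2.3154 bits

The distribution closer to uniform has higher entropy.
Answer: B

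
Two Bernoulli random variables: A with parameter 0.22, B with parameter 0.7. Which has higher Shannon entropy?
B

For binary distributions, entropy is maximized at p=0.5 and decreases as p moves toward 0 or 1.

H(A) = H(0.22) = 0.7602 bits
H(B) = H(0.7) = 0.8813 bits

Distribution B (p=0.7) is closer to uniform (p=0.5), so it has higher entropy.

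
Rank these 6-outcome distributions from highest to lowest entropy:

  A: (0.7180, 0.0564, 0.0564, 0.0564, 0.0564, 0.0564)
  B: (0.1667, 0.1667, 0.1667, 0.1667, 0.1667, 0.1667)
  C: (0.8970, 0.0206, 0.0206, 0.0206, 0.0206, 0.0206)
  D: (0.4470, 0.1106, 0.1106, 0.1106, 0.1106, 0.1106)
B > D > A > C

Key insight: Entropy is maximized by uniform distributions and minimized by concentrated distributions.

Entropies:
  H(A) = 1.5129 bits
  H(B) = 2.5850 bits
  H(C) = 0.7176 bits
  H(D) = 2.2759 bits

Ranking: B > D > A > C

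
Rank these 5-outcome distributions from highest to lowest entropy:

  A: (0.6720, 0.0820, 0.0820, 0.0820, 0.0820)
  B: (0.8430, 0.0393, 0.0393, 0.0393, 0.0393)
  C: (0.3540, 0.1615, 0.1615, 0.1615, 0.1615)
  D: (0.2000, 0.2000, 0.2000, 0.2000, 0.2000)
D > C > A > B

Key insight: Entropy is maximized by uniform distributions and minimized by concentrated distributions.

Entropies:
  H(A) = 1.5689 bits
  H(B) = 0.9411 bits
  H(C) = 2.2296 bits
  H(D) = 2.3219 bits

Ranking: D > C > A > B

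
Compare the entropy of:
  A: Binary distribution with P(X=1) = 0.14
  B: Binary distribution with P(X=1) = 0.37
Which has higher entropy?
B

For binary distributions, entropy is maximized at p=0.5 and decreases as p moves toward 0 or 1.

H(A) = H(0.14) = 0.5842 bits
H(B) = H(0.37) = 0.9507 bits

Distribution B (p=0.37) is closer to uniform (p=0.5), so it has higher entropy.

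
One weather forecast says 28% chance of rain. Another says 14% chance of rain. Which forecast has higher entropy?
28% forecast

Treat each forecast as a Bernoulli distribution. Binary entropy is maximized at p=0.5 and falls off symmetrically toward 0 or 1. The 28% forecast is closer to 50%, so it is more uncertain. H(28%) ≈ 0.855 bits, H(14%) ≈ 0.584 bits.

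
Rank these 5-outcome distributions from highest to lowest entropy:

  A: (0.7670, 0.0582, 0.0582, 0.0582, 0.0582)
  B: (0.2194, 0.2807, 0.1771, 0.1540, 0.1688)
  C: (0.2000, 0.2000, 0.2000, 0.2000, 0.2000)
C > B > A

Key insight: Entropy is maximized by uniform distributions and minimized by concentrated distributions.

- Uniform distributions have maximum entropy log₂(5) = 2.3219 bits
- The more "peaked" or concentrated a distribution, the lower its entropy

Entropies:
  H(A) = 1.2492 bits
  H(B) = 2.2858 bits
  H(C) = 2.3219 bits

Ranking: C > B > A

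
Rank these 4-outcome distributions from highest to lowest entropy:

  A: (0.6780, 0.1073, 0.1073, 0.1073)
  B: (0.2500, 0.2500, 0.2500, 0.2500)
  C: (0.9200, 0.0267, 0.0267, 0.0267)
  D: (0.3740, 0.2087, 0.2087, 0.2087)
B > D > A > C

Key insight: Entropy is maximized by uniform distributions and minimized by concentrated distributions.

Entropies:
  H(A) = 1.4169 bits
  H(B) = 2.0000 bits
  H(C) = 0.5290 bits
  H(D) = 1.9459 bits

Ranking: B > D > A > C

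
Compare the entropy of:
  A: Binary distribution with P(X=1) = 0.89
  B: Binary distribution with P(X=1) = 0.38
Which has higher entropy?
B

For binary distributions, entropy is maximized at p=0.5 and decreases as p moves toward 0 or 1.

H(A) = H(0.89) = 0.4999 bits
H(B) = H(0.38) = 0.9580 bits

Distribution B (p=0.38) is closer to uniform (p=0.5), so it has higher entropy.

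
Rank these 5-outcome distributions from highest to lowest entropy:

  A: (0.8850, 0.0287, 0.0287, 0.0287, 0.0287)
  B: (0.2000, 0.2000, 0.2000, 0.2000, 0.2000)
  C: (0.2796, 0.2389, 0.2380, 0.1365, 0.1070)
B > C > A

Key insight: Entropy is maximized by uniform distributions and minimized by concentrated distributions.

- Uniform distributions have maximum entropy log₂(5) = 2.3219 bits
- The more "peaked" or concentrated a distribution, the lower its entropy

Entropies:
  H(A) = 0.7448 bits
  H(B) = 2.3219 bits
  H(C) = 2.2376 bits

Ranking: B > C > A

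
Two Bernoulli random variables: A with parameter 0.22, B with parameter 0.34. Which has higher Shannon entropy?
B

For binary distributions, entropy is maximized at p=0.5 and decreases as p moves toward 0 or 1.

H(A) = H(0.22) = 0.7602 bits
H(B) = H(0.34) = 0.9248 bits

Distribution B (p=0.34) is closer to uniform (p=0.5), so it has higher entropy.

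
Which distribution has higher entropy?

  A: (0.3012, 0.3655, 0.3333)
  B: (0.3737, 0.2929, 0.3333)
A

Both distributions are close to uniform, making this a harder comparison.

H(A) = 1.5805 bits
H(B) = 1.5779 bits

The distribution closer to uniform has higher entropy.
Answer: A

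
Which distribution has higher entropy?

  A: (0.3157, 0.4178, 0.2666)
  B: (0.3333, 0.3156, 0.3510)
B

Both distributions are close to uniform, making this a harder comparison.

H(A) = 1.5596 bits
H(B) = 1.5836 bits

The distribution closer to uniform has higher entropy.
Answer: B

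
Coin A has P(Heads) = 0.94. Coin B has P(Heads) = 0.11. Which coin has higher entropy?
B

For binary distributions, entropy is maximized at p=0.5 and decreases as p moves toward 0 or 1.

H(A) = H(0.94) = 0.3274 bits
H(B) = H(0.11) = 0.4999 bits

Distribution B (p=0.11) is closer to uniform (p=0.5), so it has higher entropy.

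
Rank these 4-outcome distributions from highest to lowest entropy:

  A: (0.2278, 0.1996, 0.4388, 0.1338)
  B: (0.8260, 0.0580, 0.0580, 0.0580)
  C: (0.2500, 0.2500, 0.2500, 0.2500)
C > A > B

Key insight: Entropy is maximized by uniform distributions and minimized by concentrated distributions.

- Uniform distributions have maximum entropy log₂(4) = 2.0000 bits
- The more "peaked" or concentrated a distribution, the lower its entropy

Entropies:
  H(A) = 1.8599 bits
  H(B) = 0.9426 bits
  H(C) = 2.0000 bits

Ranking: C > A > B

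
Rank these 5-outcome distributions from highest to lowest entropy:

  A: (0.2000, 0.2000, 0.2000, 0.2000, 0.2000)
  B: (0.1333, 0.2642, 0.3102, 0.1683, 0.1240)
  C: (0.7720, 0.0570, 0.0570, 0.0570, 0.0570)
A > B > C

Key insight: Entropy is maximized by uniform distributions and minimized by concentrated distributions.

- Uniform distributions have maximum entropy log₂(5) = 2.3219 bits
- The more "peaked" or concentrated a distribution, the lower its entropy

Entropies:
  H(A) = 2.3219 bits
  H(B) = 2.2249 bits
  H(C) = 1.2305 bits

Ranking: A > B > C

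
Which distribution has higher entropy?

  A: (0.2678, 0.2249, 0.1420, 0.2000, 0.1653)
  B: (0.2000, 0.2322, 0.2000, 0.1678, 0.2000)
B

Both distributions are close to uniform, making this a harder comparison.

H(A) = 2.2867 bits
H(B) = 2.3144 bits

The distribution closer to uniform has higher entropy.
Answer: B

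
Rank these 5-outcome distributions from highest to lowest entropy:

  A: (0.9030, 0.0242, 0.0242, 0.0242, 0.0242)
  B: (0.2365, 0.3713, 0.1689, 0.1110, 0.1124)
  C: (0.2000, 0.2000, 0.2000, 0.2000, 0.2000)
C > B > A

Key insight: Entropy is maximized by uniform distributions and minimized by concentrated distributions.

- Uniform distributions have maximum entropy log₂(5) = 2.3219 bits
- The more "peaked" or concentrated a distribution, the lower its entropy

Entropies:
  H(A) = 0.6534 bits
  H(B) = 2.1623 bits
  H(C) = 2.3219 bits

Ranking: C > B > A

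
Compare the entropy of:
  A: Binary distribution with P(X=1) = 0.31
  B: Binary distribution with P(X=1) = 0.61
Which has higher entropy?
B

For binary distributions, entropy is maximized at p=0.5 and decreases as p moves toward 0 or 1.

H(A) = H(0.31) = 0.8932 bits
H(B) = H(0.61) = 0.9648 bits

Distribution B (p=0.61) is closer to uniform (p=0.5), so it has higher entropy.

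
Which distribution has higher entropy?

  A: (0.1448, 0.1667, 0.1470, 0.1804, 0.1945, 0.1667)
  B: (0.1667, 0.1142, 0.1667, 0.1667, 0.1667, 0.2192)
A

Both distributions are close to uniform, making this a harder comparison.

H(A) = 2.5771 bits
H(B) = 2.5607 bits

The distribution closer to uniform has higher entropy.
Answer: A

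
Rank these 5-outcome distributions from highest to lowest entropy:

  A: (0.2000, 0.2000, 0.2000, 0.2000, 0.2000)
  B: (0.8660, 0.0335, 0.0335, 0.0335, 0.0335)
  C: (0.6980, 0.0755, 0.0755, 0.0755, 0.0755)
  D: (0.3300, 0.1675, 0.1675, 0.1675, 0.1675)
A > D > C > B

Key insight: Entropy is maximized by uniform distributions and minimized by concentrated distributions.

Entropies:
  H(A) = 2.3219 bits
  H(B) = 0.8363 bits
  H(C) = 1.4877 bits
  H(D) = 2.2549 bits

Ranking: A > D > C > B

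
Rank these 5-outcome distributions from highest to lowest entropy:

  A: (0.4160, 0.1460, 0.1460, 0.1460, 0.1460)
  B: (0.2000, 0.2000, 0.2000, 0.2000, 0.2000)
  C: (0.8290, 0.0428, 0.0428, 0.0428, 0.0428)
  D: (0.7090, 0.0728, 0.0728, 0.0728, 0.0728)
B > A > D > C

Key insight: Entropy is maximized by uniform distributions and minimized by concentrated distributions.

Entropies:
  H(A) = 2.1475 bits
  H(B) = 2.3219 bits
  H(C) = 1.0020 bits
  H(D) = 1.4520 bits

Ranking: B > A > D > C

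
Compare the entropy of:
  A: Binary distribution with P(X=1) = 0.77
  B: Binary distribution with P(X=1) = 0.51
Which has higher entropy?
B

For binary distributions, entropy is maximized at p=0.5 and decreases as p moves toward 0 or 1.

H(A) = H(0.77) = 0.7780 bits
H(B) = H(0.51) = 0.9997 bits

Distribution B (p=0.51) is closer to uniform (p=0.5), so it has higher entropy.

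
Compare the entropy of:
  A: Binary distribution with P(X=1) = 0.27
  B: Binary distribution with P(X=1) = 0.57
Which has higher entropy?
B

For binary distributions, entropy is maximized at p=0.5 and decreases as p moves toward 0 or 1.

H(A) = H(0.27) = 0.8415 bits
H(B) = H(0.57) = 0.9858 bits

Distribution B (p=0.57) is closer to uniform (p=0.5), so it has higher entropy.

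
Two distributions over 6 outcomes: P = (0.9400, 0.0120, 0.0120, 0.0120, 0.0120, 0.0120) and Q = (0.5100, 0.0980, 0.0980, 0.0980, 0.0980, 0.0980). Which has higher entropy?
Q

P is highly concentrated on one outcome (94%), making it nearly deterministic. Q spreads its mass more evenly (max 51%). The more spread-out distribution has higher entropy: H(P) ≈ 0.467 bits, H(Q) ≈ 2.137 bits.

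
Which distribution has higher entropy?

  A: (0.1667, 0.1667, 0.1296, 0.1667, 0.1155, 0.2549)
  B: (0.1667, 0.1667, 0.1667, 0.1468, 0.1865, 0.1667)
B

Both distributions are close to uniform, making this a harder comparison.

H(A) = 2.5368 bits
H(B) = 2.5815 bits

The distribution closer to uniform has higher entropy.
Answer: B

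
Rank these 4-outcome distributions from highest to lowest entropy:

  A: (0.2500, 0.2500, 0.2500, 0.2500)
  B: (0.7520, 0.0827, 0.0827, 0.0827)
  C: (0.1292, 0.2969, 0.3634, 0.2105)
A > C > B

Key insight: Entropy is maximized by uniform distributions and minimized by concentrated distributions.

- Uniform distributions have maximum entropy log₂(4) = 2.0000 bits
- The more "peaked" or concentrated a distribution, the lower its entropy

Entropies:
  H(A) = 2.0000 bits
  H(B) = 1.2012 bits
  H(C) = 1.9055 bits

Ranking: A > C > B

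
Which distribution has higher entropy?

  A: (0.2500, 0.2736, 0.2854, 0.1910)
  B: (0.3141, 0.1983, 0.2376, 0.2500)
A

Both distributions are close to uniform, making this a harder comparison.

H(A) = 1.9840 bits
H(B) = 1.9803 bits

The distribution closer to uniform has higher entropy.
Answer: A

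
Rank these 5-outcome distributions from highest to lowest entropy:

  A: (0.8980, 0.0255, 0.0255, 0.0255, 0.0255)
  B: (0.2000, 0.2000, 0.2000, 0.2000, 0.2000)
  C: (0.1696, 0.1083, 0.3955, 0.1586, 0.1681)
B > C > A

Key insight: Entropy is maximized by uniform distributions and minimized by concentrated distributions.

- Uniform distributions have maximum entropy log₂(5) = 2.3219 bits
- The more "peaked" or concentrated a distribution, the lower its entropy

Entropies:
  H(A) = 0.6793 bits
  H(B) = 2.3219 bits
  H(C) = 2.1644 bits

Ranking: B > C > A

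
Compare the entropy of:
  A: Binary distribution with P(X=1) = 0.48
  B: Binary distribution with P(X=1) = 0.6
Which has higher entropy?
A

For binary distributions, entropy is maximized at p=0.5 and decreases as p moves toward 0 or 1.

H(A) = H(0.48) = 0.9988 bits
H(B) = H(0.6) = 0.9710 bits

Distribution A (p=0.48) is closer to uniform (p=0.5), so it has higher entropy.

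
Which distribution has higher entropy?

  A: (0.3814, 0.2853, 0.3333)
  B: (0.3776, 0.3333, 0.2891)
B

Both distributions are close to uniform, making this a harder comparison.

H(A) = 1.5749 bits
H(B) = 1.5765 bits

The distribution closer to uniform has higher entropy.
Answer: B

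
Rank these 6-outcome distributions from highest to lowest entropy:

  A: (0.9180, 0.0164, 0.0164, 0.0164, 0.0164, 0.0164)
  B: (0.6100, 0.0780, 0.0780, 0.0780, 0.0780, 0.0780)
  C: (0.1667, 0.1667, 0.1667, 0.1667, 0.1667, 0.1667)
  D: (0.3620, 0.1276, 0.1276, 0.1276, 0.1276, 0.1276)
C > D > B > A

Key insight: Entropy is maximized by uniform distributions and minimized by concentrated distributions.

Entropies:
  H(A) = 0.5996 bits
  H(B) = 1.8704 bits
  H(C) = 2.5850 bits
  H(D) = 2.4257 bits

Ranking: C > D > B > A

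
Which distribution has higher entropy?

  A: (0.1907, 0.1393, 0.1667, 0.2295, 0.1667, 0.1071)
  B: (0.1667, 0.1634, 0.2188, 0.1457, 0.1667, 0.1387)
B

Both distributions are close to uniform, making this a harder comparison.

H(A) = 2.5463 bits
H(B) = 2.5686 bits

The distribution closer to uniform has higher entropy.
Answer: B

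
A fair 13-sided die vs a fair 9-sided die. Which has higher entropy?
13-sided die

Both are uniform distributions; for uniform over n outcomes, H = log₂(n). H(13-sided) = log₂(13) = 3.700 bits and H(9-sided) = log₂(9) = 3.170 bits. More outcomes in a uniform distribution means higher entropy.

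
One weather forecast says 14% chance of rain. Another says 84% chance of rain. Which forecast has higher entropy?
84% forecast

Treat each forecast as a Bernoulli distribution. Binary entropy is maximized at p=0.5 and falls off symmetrically toward 0 or 1. The 84% forecast is closer to 50%, so it is more uncertain. H(14%) ≈ 0.584 bits, H(84%) ≈ 0.634 bits.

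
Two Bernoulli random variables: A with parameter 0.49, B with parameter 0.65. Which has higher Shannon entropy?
A

For binary distributions, entropy is maximized at p=0.5 and decreases as p moves toward 0 or 1.

H(A) = H(0.49) = 0.9997 bits
H(B) = H(0.65) = 0.9341 bits

Distribution A (p=0.49) is closer to uniform (p=0.5), so it has higher entropy.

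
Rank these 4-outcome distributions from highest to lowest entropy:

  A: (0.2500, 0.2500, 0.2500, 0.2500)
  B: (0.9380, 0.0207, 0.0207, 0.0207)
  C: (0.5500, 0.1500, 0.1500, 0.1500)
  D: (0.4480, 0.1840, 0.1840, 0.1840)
A > D > C > B

Key insight: Entropy is maximized by uniform distributions and minimized by concentrated distributions.

Entropies:
  H(A) = 2.0000 bits
  H(B) = 0.4336 bits
  H(C) = 1.7060 bits
  H(D) = 1.8671 bits

Ranking: A > D > C > B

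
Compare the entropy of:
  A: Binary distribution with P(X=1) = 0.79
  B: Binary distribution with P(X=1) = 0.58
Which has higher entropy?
B

For binary distributions, entropy is maximized at p=0.5 and decreases as p moves toward 0 or 1.

H(A) = H(0.79) = 0.7415 bits
H(B) = H(0.58) = 0.9815 bits

Distribution B (p=0.58) is closer to uniform (p=0.5), so it has higher entropy.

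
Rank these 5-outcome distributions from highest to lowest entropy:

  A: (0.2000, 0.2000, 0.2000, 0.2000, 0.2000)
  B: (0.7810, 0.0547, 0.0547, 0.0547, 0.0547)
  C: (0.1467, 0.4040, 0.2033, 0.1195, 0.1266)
A > C > B

Key insight: Entropy is maximized by uniform distributions and minimized by concentrated distributions.

- Uniform distributions have maximum entropy log₂(5) = 2.3219 bits
- The more "peaked" or concentrated a distribution, the lower its entropy

Entropies:
  H(A) = 2.3219 bits
  H(B) = 1.1963 bits
  H(C) = 2.1454 bits

Ranking: A > C > B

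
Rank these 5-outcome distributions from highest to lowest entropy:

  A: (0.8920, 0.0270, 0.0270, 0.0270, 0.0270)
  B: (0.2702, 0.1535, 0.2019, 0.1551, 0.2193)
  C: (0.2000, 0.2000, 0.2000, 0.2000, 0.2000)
C > B > A

Key insight: Entropy is maximized by uniform distributions and minimized by concentrated distributions.

- Uniform distributions have maximum entropy log₂(5) = 2.3219 bits
- The more "peaked" or concentrated a distribution, the lower its entropy

Entropies:
  H(A) = 0.7099 bits
  H(B) = 2.2882 bits
  H(C) = 2.3219 bits

Ranking: C > B > A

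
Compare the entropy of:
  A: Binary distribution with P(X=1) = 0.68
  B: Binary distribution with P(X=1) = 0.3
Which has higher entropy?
A

For binary distributions, entropy is maximized at p=0.5 and decreases as p moves toward 0 or 1.

H(A) = H(0.68) = 0.9044 bits
H(B) = H(0.3) = 0.8813 bits

Distribution A (p=0.68) is closer to uniform (p=0.5), so it has higher entropy.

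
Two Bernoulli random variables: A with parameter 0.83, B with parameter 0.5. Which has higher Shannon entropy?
B

For binary distributions, entropy is maximized at p=0.5 and decreases as p moves toward 0 or 1.

H(A) = H(0.83) = 0.6577 bits
H(B) = H(0.5) = 1.0000 bits

Distribution B (p=0.5) is closer to uniform (p=0.5), so it has higher entropy.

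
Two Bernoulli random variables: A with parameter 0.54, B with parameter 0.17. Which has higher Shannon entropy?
A

For binary distributions, entropy is maximized at p=0.5 and decreases as p moves toward 0 or 1.

H(A) = H(0.54) = 0.9954 bits
H(B) = H(0.17) = 0.6577 bits

Distribution A (p=0.54) is closer to uniform (p=0.5), so it has higher entropy.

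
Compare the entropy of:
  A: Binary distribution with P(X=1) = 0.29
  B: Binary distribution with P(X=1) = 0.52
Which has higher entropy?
B

For binary distributions, entropy is maximized at p=0.5 and decreases as p moves toward 0 or 1.

H(A) = H(0.29) = 0.8687 bits
H(B) = H(0.52) = 0.9988 bits

Distribution B (p=0.52) is closer to uniform (p=0.5), so it has higher entropy.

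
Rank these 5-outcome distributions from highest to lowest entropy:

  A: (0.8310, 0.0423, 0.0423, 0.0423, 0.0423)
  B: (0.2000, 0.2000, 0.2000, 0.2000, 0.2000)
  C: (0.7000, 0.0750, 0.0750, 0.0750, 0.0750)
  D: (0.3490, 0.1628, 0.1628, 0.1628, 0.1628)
B > D > C > A

Key insight: Entropy is maximized by uniform distributions and minimized by concentrated distributions.

Entropies:
  H(A) = 0.9934 bits
  H(B) = 2.3219 bits
  H(C) = 1.4813 bits
  H(D) = 2.2352 bits

Ranking: B > D > C > A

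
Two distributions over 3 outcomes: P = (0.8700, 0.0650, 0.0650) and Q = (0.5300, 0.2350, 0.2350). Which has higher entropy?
Q

P is highly concentrated on one outcome (87%), making it nearly deterministic. Q spreads its mass more evenly (max 53%). The more spread-out distribution has higher entropy: H(P) ≈ 0.687 bits, H(Q) ≈ 1.467 bits.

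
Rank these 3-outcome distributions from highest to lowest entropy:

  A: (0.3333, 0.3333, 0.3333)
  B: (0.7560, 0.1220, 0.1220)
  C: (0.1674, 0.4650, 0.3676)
A > C > B

Key insight: Entropy is maximized by uniform distributions and minimized by concentrated distributions.

- Uniform distributions have maximum entropy log₂(3) = 1.5850 bits
- The more "peaked" or concentrated a distribution, the lower its entropy

Entropies:
  H(A) = 1.5850 bits
  H(B) = 1.0456 bits
  H(C) = 1.4761 bits

Ranking: A > C > B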